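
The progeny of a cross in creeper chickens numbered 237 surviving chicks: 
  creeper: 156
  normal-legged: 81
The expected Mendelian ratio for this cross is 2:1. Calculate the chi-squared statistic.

0.076

Under the 2:1 hypothesis (Σ ratio = 3, N = 237):
  creeper: 237 × 2/3 = 158
  normal-legged: 237 × 1/3 = 79
χ² = Σ (O − E)² / E
  creeper: (156 − 158)² / 158 = 0.0253
  normal-legged: (81 − 79)² / 79 = 0.0506
χ² = 0.0253 + 0.0506 = 0.0759 ≈ 0.076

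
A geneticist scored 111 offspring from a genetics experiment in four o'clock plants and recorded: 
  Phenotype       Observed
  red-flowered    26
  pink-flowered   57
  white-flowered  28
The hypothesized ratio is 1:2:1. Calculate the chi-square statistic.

0.153

Expected counts for N = 111 under a 1:2:1 ratio (total parts = 4):
  red-flowered: 111 × 1/4 = 27.75
  pink-flowered: 111 × 2/4 = 55.5
  white-flowered: 111 × 1/4 = 27.75
χ² = Σ (O − E)² / E
  red-flowered: (26 − 27.75)² / 27.75 = 0.1104
  pink-flowered: (57 − 55.5)² / 55.5 = 0.0405
  white-flowered: (28 − 27.75)² / 27.75 = 0.0023
χ² = 0.1104 + 0.0405 + 0.0023 = 0.1532 ≈ 0.153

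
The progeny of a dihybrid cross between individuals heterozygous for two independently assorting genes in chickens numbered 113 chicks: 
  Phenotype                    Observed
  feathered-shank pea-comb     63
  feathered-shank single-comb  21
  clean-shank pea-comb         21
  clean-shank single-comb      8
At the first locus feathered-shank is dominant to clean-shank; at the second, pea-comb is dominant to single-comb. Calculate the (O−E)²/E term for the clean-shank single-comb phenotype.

A dihybrid F₂ with independent assortment and complete dominance at both loci gives a 9:3:3:1 phenotypic ratio.
Under the 9:3:3:1 hypothesis (Σ ratio = 16, N = 113):
  feathered-shank pea-comb: 113 × 9/16 = 63.5625
  feathered-shank single-comb: 113 × 3/16 = 21.1875
  clean-shank pea-comb: 113 × 3/16 = 21.1875
  clean-shank single-comb: 113 × 1/16 = 7.0625
Contribution of clean-shank single-comb: (8 − 7.0625)² / 7.0625 = 0.1244

0.124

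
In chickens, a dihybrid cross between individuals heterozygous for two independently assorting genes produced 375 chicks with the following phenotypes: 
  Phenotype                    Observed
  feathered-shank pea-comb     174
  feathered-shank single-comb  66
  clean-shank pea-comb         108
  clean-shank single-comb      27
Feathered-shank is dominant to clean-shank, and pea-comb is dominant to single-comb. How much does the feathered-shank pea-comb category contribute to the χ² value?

6.468

A dihybrid F₂ with independent assortment and complete dominance at both loci gives a 9:3:3:1 phenotypic ratio.
The 9:3:3:1 ratio has 16 parts, so with N = 375 the expected counts are:
  feathered-shank pea-comb: 375 × 9/16 = 210.9375
  feathered-shank single-comb: 375 × 3/16 = 70.3125
  clean-shank pea-comb: 375 × 3/16 = 70.3125
  clean-shank single-comb: 375 × 1/16 = 23.4375
Contribution of feathered-shank pea-comb: (174 − 210.9375)² / 210.9375 = 6.4682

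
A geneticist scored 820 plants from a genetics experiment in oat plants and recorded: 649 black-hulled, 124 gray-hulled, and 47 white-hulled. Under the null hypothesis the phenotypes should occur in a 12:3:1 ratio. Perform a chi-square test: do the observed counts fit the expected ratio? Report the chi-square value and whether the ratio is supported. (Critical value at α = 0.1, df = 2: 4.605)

7.989; not consistent

Under the 12:3:1 hypothesis (Σ ratio = 16, N = 820):
  black-hulled: 820 × 12/16 = 615
  gray-hulled: 820 × 3/16 = 153.75
  white-hulled: 820 × 1/16 = 51.25
χ² = Σ (O − E)² / E
  black-hulled: (649 − 615)² / 615 = 1.8797
  gray-hulled: (124 − 153.75)² / 153.75 = 5.7565
  white-hulled: (47 − 51.25)² / 51.25 = 0.3524
χ² = 1.8797 + 5.7565 + 0.3524 = 7.9886 ≈ 7.989
Degrees of freedom = 3 − 1 = 2; critical value at α = 0.1 is 4.605.
Since 7.989 > 4.605, we reject the null hypothesis — the data do not fit the 12:3:1 ratio.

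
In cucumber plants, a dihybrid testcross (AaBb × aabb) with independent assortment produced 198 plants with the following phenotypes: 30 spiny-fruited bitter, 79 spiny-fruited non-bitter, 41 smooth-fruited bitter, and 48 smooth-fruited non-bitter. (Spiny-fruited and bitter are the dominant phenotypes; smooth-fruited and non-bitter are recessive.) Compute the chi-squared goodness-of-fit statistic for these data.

26.768

A dihybrid testcross with independent assortment gives a 1:1:1:1 ratio.
Total ratio parts = 4. Expected numbers out of 198:
  spiny-fruited bitter: 198 × 1/4 = 49.5
  spiny-fruited non-bitter: 198 × 1/4 = 49.5
  smooth-fruited bitter: 198 × 1/4 = 49.5
  smooth-fruited non-bitter: 198 × 1/4 = 49.5
χ² = Σ (O − E)² / E
  spiny-fruited bitter: (30 − 49.5)² / 49.5 = 7.6818
  spiny-fruited non-bitter: (79 − 49.5)² / 49.5 = 17.5808
  smooth-fruited bitter: (41 − 49.5)² / 49.5 = 1.4596
  smooth-fruited non-bitter: (48 − 49.5)² / 49.5 = 0.0455
χ² = 7.6818 + 17.5808 + 1.4596 + 0.0455 = 26.7677 ≈ 26.768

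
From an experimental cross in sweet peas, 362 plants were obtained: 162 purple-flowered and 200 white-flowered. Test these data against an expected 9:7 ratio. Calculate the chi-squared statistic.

Expected counts for N = 362 under a 9:7 ratio (total parts = 16):
  purple-flowered: 362 × 9/16 = 203.625
  white-flowered: 362 × 7/16 = 158.375
χ² = Σ (O − E)² / E
  purple-flowered: (162 − 203.625)² / 203.625 = 8.5090
  white-flowered: (200 − 158.375)² / 158.375 = 10.9401
χ² = 8.5090 + 10.9401 = 19.4491 ≈ 19.449

19.449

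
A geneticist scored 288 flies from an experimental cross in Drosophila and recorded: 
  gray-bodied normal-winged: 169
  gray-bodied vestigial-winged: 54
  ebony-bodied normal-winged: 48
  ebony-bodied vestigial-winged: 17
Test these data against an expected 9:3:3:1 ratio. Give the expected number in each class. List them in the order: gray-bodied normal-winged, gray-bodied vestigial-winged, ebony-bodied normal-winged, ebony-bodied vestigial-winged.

Expected counts for N = 288 under a 9:3:3:1 ratio (total parts = 16):
  gray-bodied normal-winged: 288 × 9/16 = 162
  gray-bodied vestigial-winged: 288 × 3/16 = 54
  ebony-bodied normal-winged: 288 × 3/16 = 54
  ebony-bodied vestigial-winged: 288 × 1/16 = 18

162, 54, 54, 18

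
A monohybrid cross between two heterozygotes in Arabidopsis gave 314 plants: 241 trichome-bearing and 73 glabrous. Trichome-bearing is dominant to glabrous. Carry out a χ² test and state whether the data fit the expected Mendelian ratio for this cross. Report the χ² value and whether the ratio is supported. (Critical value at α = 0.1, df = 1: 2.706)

0.514; consistent

For a monohybrid cross between heterozygotes with complete dominance, the expected phenotypic ratio is 3:1.
Total ratio parts = 4. Expected numbers out of 314:
  trichome-bearing: 314 × 3/4 = 235.5
  glabrous: 314 × 1/4 = 78.5
χ² = Σ (O − E)² / E
  trichome-bearing: (241 − 235.5)² / 235.5 = 0.1285
  glabrous: (73 − 78.5)² / 78.5 = 0.3854
χ² = 0.1285 + 0.3854 = 0.5139 ≈ 0.514
Degrees of freedom = 2 − 1 = 1; critical value at α = 0.1 is 2.706.
Since 0.514 < 2.706, we fail to reject the null hypothesis — the data are consistent with the 3:1 ratio.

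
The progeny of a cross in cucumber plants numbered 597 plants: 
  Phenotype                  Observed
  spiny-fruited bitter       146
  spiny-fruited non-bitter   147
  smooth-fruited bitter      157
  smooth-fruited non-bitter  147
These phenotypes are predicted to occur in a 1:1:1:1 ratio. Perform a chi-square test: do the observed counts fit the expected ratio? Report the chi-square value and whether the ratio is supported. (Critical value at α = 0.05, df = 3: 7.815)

0.541; consistent

The 1:1:1:1 ratio has 4 parts, so with N = 597 the expected counts are:
  spiny-fruited bitter: 597 × 1/4 = 149.25
  spiny-fruited non-bitter: 597 × 1/4 = 149.25
  smooth-fruited bitter: 597 × 1/4 = 149.25
  smooth-fruited non-bitter: 597 × 1/4 = 149.25
χ² = Σ (O − E)² / E
  spiny-fruited bitter: (146 − 149.25)² / 149.25 = 0.0708
  spiny-fruited non-bitter: (147 − 149.25)² / 149.25 = 0.0339
  smooth-fruited bitter: (157 − 149.25)² / 149.25 = 0.4024
  smooth-fruited non-bitter: (147 − 149.25)² / 149.25 = 0.0339
χ² = 0.0708 + 0.0339 + 0.4024 + 0.0339 = 0.541
Degrees of freedom = 4 − 1 = 3; critical value at α = 0.05 is 7.815.
Since 0.541 < 7.815, we fail to reject the null hypothesis — the data are consistent with the 1:1:1:1 ratio.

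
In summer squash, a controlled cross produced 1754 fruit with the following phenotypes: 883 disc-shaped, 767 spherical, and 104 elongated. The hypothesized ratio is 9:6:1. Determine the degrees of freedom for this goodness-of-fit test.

2

A goodness-of-fit test with 3 phenotype classes has df = 3 − 1 = 2.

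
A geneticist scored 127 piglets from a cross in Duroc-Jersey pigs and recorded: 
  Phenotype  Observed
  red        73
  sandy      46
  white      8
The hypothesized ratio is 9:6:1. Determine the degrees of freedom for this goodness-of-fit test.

2

A goodness-of-fit test with 3 phenotype classes has df = 3 − 1 = 2.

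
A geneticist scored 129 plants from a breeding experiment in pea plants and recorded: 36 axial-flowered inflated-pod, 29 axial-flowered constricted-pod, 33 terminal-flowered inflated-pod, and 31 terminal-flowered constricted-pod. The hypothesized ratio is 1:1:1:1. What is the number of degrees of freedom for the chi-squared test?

A goodness-of-fit test with 4 phenotype classes has df = 4 − 1 = 3.

3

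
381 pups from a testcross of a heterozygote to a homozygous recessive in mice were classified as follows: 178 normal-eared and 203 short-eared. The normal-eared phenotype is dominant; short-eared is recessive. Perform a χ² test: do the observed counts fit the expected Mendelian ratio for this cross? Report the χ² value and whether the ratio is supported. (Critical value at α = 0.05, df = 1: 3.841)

1.640; consistent

A testcross of a heterozygote (Aa × aa) gives a 1:1 phenotypic ratio.
Total ratio parts = 2. Expected numbers out of 381:
  normal-eared: 381 × 1/2 = 190.5
  short-eared: 381 × 1/2 = 190.5
χ² = Σ (O − E)² / E
  normal-eared: (178 − 190.5)² / 190.5 = 0.8202
  short-eared: (203 − 190.5)² / 190.5 = 0.8202
χ² = 0.8202 + 0.8202 = 1.6404 ≈ 1.640
Degrees of freedom = 2 − 1 = 1; critical value at α = 0.05 is 3.841.
Since 1.640 < 3.841, we fail to reject the null hypothesis — the data are consistent with the 1:1 ratio.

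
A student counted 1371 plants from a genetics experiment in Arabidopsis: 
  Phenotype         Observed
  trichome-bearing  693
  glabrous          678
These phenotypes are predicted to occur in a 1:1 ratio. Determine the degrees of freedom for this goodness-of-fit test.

1

A goodness-of-fit test with 2 phenotype classes has df = 2 − 1 = 1.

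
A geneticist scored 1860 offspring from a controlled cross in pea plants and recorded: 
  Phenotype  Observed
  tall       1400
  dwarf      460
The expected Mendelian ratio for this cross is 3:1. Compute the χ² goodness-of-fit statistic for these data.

Total ratio parts = 4. Expected numbers out of 1860:
  tall: 1860 × 3/4 = 1395
  dwarf: 1860 × 1/4 = 465
χ² = Σ (O − E)² / E
  tall: (1400 − 1395)² / 1395 = 0.0179
  dwarf: (460 − 465)² / 465 = 0.0538
χ² = 0.0179 + 0.0538 = 0.0717 ≈ 0.072

0.072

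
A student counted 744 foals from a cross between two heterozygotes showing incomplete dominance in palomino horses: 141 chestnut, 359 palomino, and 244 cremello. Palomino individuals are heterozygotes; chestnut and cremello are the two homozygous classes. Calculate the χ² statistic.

With incomplete dominance, a heterozygote × heterozygote cross gives a 1:2:1 phenotypic ratio.
Total ratio parts = 4. Expected numbers out of 744:
  chestnut: 744 × 1/4 = 186
  palomino: 744 × 2/4 = 372
  cremello: 744 × 1/4 = 186
χ² = Σ (O − E)² / E
  chestnut: (141 − 186)² / 186 = 10.8871
  palomino: (359 − 372)² / 372 = 0.4543
  cremello: (244 − 186)² / 186 = 18.0860
χ² = 10.8871 + 0.4543 + 18.0860 = 29.4274 ≈ 29.427

29.427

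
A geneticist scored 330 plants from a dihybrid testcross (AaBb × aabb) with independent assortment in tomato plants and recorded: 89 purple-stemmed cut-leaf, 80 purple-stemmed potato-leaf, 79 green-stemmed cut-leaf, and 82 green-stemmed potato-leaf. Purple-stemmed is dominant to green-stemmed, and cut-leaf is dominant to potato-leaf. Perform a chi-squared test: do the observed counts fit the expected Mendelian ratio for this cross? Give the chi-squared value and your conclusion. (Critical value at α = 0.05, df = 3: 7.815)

A dihybrid testcross with independent assortment gives a 1:1:1:1 ratio.
Under the 1:1:1:1 hypothesis (Σ ratio = 4, N = 330):
  purple-stemmed cut-leaf: 330 × 1/4 = 82.5
  purple-stemmed potato-leaf: 330 × 1/4 = 82.5
  green-stemmed cut-leaf: 330 × 1/4 = 82.5
  green-stemmed potato-leaf: 330 × 1/4 = 82.5
χ² = Σ (O − E)² / E
  purple-stemmed cut-leaf: (89 − 82.5)² / 82.5 = 0.5121
  purple-stemmed potato-leaf: (80 − 82.5)² / 82.5 = 0.0758
  green-stemmed cut-leaf: (79 − 82.5)² / 82.5 = 0.1485
  green-stemmed potato-leaf: (82 − 82.5)² / 82.5 = 0.0030
χ² = 0.5121 + 0.0758 + 0.1485 + 0.0030 = 0.7394 ≈ 0.739
Degrees of freedom = 4 − 1 = 3; critical value at α = 0.05 is 7.815.
Since 0.739 < 7.815, we fail to reject the null hypothesis — the data are consistent with the 1:1:1:1 ratio.

0.739; consistent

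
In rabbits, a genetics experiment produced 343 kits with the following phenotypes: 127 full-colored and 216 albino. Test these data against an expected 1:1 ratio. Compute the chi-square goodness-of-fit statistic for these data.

Under the 1:1 hypothesis (Σ ratio = 2, N = 343):
  full-colored: 343 × 1/2 = 171.5
  albino: 343 × 1/2 = 171.5
χ² = Σ (O − E)² / E
  full-colored: (127 − 171.5)² / 171.5 = 11.5466
  albino: (216 − 171.5)² / 171.5 = 11.5466
χ² = 11.5466 + 11.5466 = 23.0932 ≈ 23.093

23.093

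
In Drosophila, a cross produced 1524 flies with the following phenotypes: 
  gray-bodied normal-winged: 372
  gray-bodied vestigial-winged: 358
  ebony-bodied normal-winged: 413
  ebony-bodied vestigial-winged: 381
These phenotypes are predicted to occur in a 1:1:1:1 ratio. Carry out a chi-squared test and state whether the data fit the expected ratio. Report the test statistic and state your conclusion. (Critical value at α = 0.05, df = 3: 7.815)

Under the 1:1:1:1 hypothesis (Σ ratio = 4, N = 1524):
  gray-bodied normal-winged: 1524 × 1/4 = 381
  gray-bodied vestigial-winged: 1524 × 1/4 = 381
  ebony-bodied normal-winged: 1524 × 1/4 = 381
  ebony-bodied vestigial-winged: 1524 × 1/4 = 381
χ² = Σ (O − E)² / E
  gray-bodied normal-winged: (372 − 381)² / 381 = 0.2126
  gray-bodied vestigial-winged: (358 − 381)² / 381 = 1.3885
  ebony-bodied normal-winged: (413 − 381)² / 381 = 2.6877
  ebony-bodied vestigial-winged: (381 − 381)² / 381 = 0.0000
χ² = 0.2126 + 1.3885 + 2.6877 + 0.0000 = 4.2888 ≈ 4.289
Degrees of freedom = 4 − 1 = 3; critical value at α = 0.05 is 7.815.
Since 4.289 < 7.815, we fail to reject the null hypothesis — the data are consistent with the 1:1:1:1 ratio.

4.289; consistent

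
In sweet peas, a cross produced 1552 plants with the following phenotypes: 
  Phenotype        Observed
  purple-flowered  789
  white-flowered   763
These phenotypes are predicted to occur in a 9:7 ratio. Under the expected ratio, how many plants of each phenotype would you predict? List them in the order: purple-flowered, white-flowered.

Under the 9:7 hypothesis (Σ ratio = 16, N = 1552):
  purple-flowered: 1552 × 9/16 = 873
  white-flowered: 1552 × 7/16 = 679

873, 679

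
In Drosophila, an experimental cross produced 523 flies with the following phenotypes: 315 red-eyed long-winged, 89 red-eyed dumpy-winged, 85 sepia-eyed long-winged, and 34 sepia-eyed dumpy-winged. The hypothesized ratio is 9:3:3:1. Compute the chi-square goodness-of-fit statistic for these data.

4.103

Expected counts for N = 523 under a 9:3:3:1 ratio (total parts = 16):
  red-eyed long-winged: 523 × 9/16 = 294.1875
  red-eyed dumpy-winged: 523 × 3/16 = 98.0625
  sepia-eyed long-winged: 523 × 3/16 = 98.0625
  sepia-eyed dumpy-winged: 523 × 1/16 = 32.6875
χ² = Σ (O − E)² / E
  red-eyed long-winged: (315 − 294.1875)² / 294.1875 = 1.4724
  red-eyed dumpy-winged: (89 − 98.0625)² / 98.0625 = 0.8375
  sepia-eyed long-winged: (85 − 98.0625)² / 98.0625 = 1.7400
  sepia-eyed dumpy-winged: (34 − 32.6875)² / 32.6875 = 0.0527
χ² = 1.4724 + 0.8375 + 1.7400 + 0.0527 = 4.1026 ≈ 4.103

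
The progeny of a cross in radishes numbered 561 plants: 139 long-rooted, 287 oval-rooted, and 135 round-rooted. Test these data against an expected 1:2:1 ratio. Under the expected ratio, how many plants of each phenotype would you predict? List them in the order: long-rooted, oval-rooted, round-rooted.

The 1:2:1 ratio has 4 parts, so with N = 561 the expected counts are:
  long-rooted: 561 × 1/4 = 140.25
  oval-rooted: 561 × 2/4 = 280.5
  round-rooted: 561 × 1/4 = 140.25

140.25, 280.5, 140.25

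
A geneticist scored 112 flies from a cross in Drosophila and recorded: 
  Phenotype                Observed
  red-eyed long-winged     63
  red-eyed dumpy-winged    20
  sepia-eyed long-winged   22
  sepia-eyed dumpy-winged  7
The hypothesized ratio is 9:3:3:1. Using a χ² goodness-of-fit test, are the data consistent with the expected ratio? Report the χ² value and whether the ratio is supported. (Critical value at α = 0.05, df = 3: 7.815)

Expected counts for N = 112 under a 9:3:3:1 ratio (total parts = 16):
  red-eyed long-winged: 112 × 9/16 = 63
  red-eyed dumpy-winged: 112 × 3/16 = 21
  sepia-eyed long-winged: 112 × 3/16 = 21
  sepia-eyed dumpy-winged: 112 × 1/16 = 7
χ² = Σ (O − E)² / E
  red-eyed long-winged: (63 − 63)² / 63 = 0.0000
  red-eyed dumpy-winged: (20 − 21)² / 21 = 0.0476
  sepia-eyed long-winged: (22 − 21)² / 21 = 0.0476
  sepia-eyed dumpy-winged: (7 − 7)² / 7 = 0.0000
χ² = 0.0000 + 0.0476 + 0.0476 + 0.0000 = 0.0952 ≈ 0.095
Degrees of freedom = 4 − 1 = 3; critical value at α = 0.05 is 7.815.
Since 0.095 < 7.815, we fail to reject the null hypothesis — the data are consistent with the 9:3:3:1 ratio.

0.095; consistent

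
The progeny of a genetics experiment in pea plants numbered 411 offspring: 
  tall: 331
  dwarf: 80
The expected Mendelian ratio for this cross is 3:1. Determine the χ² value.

6.716

Total ratio parts = 4. Expected numbers out of 411:
  tall: 411 × 3/4 = 308.25
  dwarf: 411 × 1/4 = 102.75
χ² = Σ (O − E)² / E
  tall: (331 − 308.25)² / 308.25 = 1.6790
  dwarf: (80 − 102.75)² / 102.75 = 5.0371
χ² = 1.6790 + 5.0371 = 6.7161 ≈ 6.716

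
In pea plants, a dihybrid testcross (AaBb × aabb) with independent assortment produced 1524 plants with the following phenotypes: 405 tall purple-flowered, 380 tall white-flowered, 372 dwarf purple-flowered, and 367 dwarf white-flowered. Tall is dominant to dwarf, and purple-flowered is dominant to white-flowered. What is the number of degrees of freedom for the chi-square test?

3

A dihybrid testcross with independent assortment gives a 1:1:1:1 ratio.
A goodness-of-fit test with 4 phenotype classes has df = 4 − 1 = 3.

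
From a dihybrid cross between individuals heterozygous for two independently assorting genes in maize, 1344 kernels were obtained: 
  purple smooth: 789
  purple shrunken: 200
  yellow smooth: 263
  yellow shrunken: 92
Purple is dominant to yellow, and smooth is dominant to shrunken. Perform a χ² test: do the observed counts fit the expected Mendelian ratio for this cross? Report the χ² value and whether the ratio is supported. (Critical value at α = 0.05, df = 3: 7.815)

13.413; not consistent

A dihybrid F₂ with independent assortment and complete dominance at both loci gives a 9:3:3:1 phenotypic ratio.
Under the 9:3:3:1 hypothesis (Σ ratio = 16, N = 1344):
  purple smooth: 1344 × 9/16 = 756
  purple shrunken: 1344 × 3/16 = 252
  yellow smooth: 1344 × 3/16 = 252
  yellow shrunken: 1344 × 1/16 = 84
χ² = Σ (O − E)² / E
  purple smooth: (789 − 756)² / 756 = 1.4405
  purple shrunken: (200 − 252)² / 252 = 10.7302
  yellow smooth: (263 − 252)² / 252 = 0.4802
  yellow shrunken: (92 − 84)² / 84 = 0.7619
χ² = 1.4405 + 10.7302 + 0.4802 + 0.7619 = 13.4128 ≈ 13.413
Degrees of freedom = 4 − 1 = 3; critical value at α = 0.05 is 7.815.
Since 13.413 > 7.815, we reject the null hypothesis — the data do not fit the 9:3:3:1 ratio.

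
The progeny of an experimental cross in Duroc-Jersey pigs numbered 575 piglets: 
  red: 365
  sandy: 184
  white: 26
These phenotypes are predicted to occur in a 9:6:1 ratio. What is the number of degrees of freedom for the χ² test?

2

A goodness-of-fit test with 3 phenotype classes has df = 3 − 1 = 2.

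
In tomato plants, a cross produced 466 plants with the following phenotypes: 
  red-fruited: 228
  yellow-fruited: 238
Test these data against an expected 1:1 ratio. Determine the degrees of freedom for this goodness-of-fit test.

A goodness-of-fit test with 2 phenotype classes has df = 2 − 1 = 1.

1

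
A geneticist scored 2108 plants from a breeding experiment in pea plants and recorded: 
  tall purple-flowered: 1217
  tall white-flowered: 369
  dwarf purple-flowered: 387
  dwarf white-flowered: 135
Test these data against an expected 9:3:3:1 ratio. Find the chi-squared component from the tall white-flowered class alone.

1.743

Total ratio parts = 16. Expected numbers out of 2108:
  tall purple-flowered: 2108 × 9/16 = 1185.75
  tall white-flowered: 2108 × 3/16 = 395.25
  dwarf purple-flowered: 2108 × 3/16 = 395.25
  dwarf white-flowered: 2108 × 1/16 = 131.75
Contribution of tall white-flowered: (369 − 395.25)² / 395.25 = 1.7434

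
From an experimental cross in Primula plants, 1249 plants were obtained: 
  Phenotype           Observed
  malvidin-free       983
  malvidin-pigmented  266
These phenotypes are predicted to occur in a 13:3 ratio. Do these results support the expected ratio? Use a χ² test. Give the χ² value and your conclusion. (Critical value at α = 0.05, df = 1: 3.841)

Total ratio parts = 16. Expected numbers out of 1249:
  malvidin-free: 1249 × 13/16 = 1014.8125
  malvidin-pigmented: 1249 × 3/16 = 234.1875
χ² = Σ (O − E)² / E
  malvidin-free: (983 − 1014.8125)² / 1014.8125 = 0.9973
  malvidin-pigmented: (266 − 234.1875)² / 234.1875 = 4.3215
χ² = 0.9973 + 4.3215 = 5.3188 ≈ 5.319
Degrees of freedom = 2 − 1 = 1; critical value at α = 0.05 is 3.841.
Since 5.319 > 3.841, we reject the null hypothesis — the data do not fit the 13:3 ratio.

5.319; not consistent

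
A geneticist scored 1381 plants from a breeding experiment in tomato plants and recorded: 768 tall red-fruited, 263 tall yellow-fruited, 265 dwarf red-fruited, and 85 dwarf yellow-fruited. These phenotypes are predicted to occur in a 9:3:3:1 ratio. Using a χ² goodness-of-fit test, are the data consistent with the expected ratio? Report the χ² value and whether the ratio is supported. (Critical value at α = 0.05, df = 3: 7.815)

0.326; consistent

Under the 9:3:3:1 hypothesis (Σ ratio = 16, N = 1381):
  tall red-fruited: 1381 × 9/16 = 776.8125
  tall yellow-fruited: 1381 × 3/16 = 258.9375
  dwarf red-fruited: 1381 × 3/16 = 258.9375
  dwarf yellow-fruited: 1381 × 1/16 = 86.3125
χ² = Σ (O − E)² / E
  tall red-fruited: (768 − 776.8125)² / 776.8125 = 0.1000
  tall yellow-fruited: (263 − 258.9375)² / 258.9375 = 0.0637
  dwarf red-fruited: (265 − 258.9375)² / 258.9375 = 0.1419
  dwarf yellow-fruited: (85 − 86.3125)² / 86.3125 = 0.0200
χ² = 0.1000 + 0.0637 + 0.1419 + 0.0200 = 0.3256 ≈ 0.326
Degrees of freedom = 4 − 1 = 3; critical value at α = 0.05 is 7.815.
Since 0.326 < 7.815, we fail to reject the null hypothesis — the data are consistent with the 9:3:3:1 ratio.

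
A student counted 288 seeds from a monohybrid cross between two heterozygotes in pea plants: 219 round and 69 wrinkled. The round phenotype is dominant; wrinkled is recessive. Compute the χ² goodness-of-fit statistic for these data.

0.167

For a monohybrid cross between heterozygotes with complete dominance, the expected phenotypic ratio is 3:1.
The 3:1 ratio has 4 parts, so with N = 288 the expected counts are:
  round: 288 × 3/4 = 216
  wrinkled: 288 × 1/4 = 72
χ² = Σ (O − E)² / E
  round: (219 − 216)² / 216 = 0.0417
  wrinkled: (69 − 72)² / 72 = 0.1250
χ² = 0.0417 + 0.1250 = 0.1667 ≈ 0.167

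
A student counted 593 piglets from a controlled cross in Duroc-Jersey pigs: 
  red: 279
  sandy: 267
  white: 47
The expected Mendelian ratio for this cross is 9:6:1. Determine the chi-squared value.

20.545

The 9:6:1 ratio has 16 parts, so with N = 593 the expected counts are:
  red: 593 × 9/16 = 333.5625
  sandy: 593 × 6/16 = 222.375
  white: 593 × 1/16 = 37.0625
χ² = Σ (O − E)² / E
  red: (279 − 333.5625)² / 333.5625 = 8.9251
  sandy: (267 − 222.375)² / 222.375 = 8.9551
  white: (47 − 37.0625)² / 37.0625 = 2.6645
χ² = 8.9251 + 8.9551 + 2.6645 = 20.5447 ≈ 20.545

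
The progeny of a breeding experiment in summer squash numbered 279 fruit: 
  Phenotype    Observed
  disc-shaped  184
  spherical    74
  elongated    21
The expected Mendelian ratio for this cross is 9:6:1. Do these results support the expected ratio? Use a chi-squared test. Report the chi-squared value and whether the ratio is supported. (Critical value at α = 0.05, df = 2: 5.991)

Under the 9:6:1 hypothesis (Σ ratio = 16, N = 279):
  disc-shaped: 279 × 9/16 = 156.9375
  spherical: 279 × 6/16 = 104.625
  elongated: 279 × 1/16 = 17.4375
χ² = Σ (O − E)² / E
  disc-shaped: (184 − 156.9375)² / 156.9375 = 4.6667
  spherical: (74 − 104.625)² / 104.625 = 8.9643
  elongated: (21 − 17.4375)² / 17.4375 = 0.7278
χ² = 4.6667 + 8.9643 + 0.7278 = 14.3588 ≈ 14.359
Degrees of freedom = 3 − 1 = 2; critical value at α = 0.05 is 5.991.
Since 14.359 > 5.991, we reject the null hypothesis — the data do not fit the 9:6:1 ratio.

14.359; not consistent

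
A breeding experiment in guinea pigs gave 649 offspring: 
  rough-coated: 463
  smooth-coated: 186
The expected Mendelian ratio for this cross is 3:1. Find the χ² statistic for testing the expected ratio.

4.635

Expected counts for N = 649 under a 3:1 ratio (total parts = 4):
  rough-coated: 649 × 3/4 = 486.75
  smooth-coated: 649 × 1/4 = 162.25
χ² = Σ (O − E)² / E
  rough-coated: (463 − 486.75)² / 486.75 = 1.1588
  smooth-coated: (186 − 162.25)² / 162.25 = 3.4765
χ² = 1.1588 + 3.4765 = 4.6353 ≈ 4.635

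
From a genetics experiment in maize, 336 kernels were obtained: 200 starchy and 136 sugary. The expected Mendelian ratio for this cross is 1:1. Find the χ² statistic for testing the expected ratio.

Total ratio parts = 2. Expected numbers out of 336:
  starchy: 336 × 1/2 = 168
  sugary: 336 × 1/2 = 168
χ² = Σ (O − E)² / E
  starchy: (200 − 168)² / 168 = 6.0952
  sugary: (136 − 168)² / 168 = 6.0952
χ² = 6.0952 + 6.0952 = 12.1904 ≈ 12.190

12.190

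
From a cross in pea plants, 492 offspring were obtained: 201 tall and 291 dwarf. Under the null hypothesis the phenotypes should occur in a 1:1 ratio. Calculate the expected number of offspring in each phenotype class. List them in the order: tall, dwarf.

Total ratio parts = 2. Expected numbers out of 492:
  tall: 492 × 1/2 = 246
  dwarf: 492 × 1/2 = 246

246, 246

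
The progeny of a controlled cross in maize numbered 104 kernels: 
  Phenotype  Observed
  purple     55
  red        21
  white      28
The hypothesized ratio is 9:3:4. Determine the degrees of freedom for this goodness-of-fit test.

A goodness-of-fit test with 3 phenotype classes has df = 3 − 1 = 2.

2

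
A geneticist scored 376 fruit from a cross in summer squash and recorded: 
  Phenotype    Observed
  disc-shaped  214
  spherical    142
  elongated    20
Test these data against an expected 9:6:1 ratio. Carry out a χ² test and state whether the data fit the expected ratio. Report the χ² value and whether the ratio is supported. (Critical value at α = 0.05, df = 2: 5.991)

The 9:6:1 ratio has 16 parts, so with N = 376 the expected counts are:
  disc-shaped: 376 × 9/16 = 211.5
  spherical: 376 × 6/16 = 141
  elongated: 376 × 1/16 = 23.5
χ² = Σ (O − E)² / E
  disc-shaped: (214 − 211.5)² / 211.5 = 0.0296
  spherical: (142 − 141)² / 141 = 0.0071
  elongated: (20 − 23.5)² / 23.5 = 0.5213
χ² = 0.0296 + 0.0071 + 0.5213 = 0.558
Degrees of freedom = 3 − 1 = 2; critical value at α = 0.05 is 5.991.
Since 0.558 < 5.991, we fail to reject the null hypothesis — the data are consistent with the 9:6:1 ratio.

0.558; consistent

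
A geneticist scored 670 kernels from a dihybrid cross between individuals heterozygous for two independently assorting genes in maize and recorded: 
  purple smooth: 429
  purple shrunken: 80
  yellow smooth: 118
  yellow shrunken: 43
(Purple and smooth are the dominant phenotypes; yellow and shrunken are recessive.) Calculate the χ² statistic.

24.273

A dihybrid F₂ with independent assortment and complete dominance at both loci gives a 9:3:3:1 phenotypic ratio.
Total ratio parts = 16. Expected numbers out of 670:
  purple smooth: 670 × 9/16 = 376.875
  purple shrunken: 670 × 3/16 = 125.625
  yellow smooth: 670 × 3/16 = 125.625
  yellow shrunken: 670 × 1/16 = 41.875
χ² = Σ (O − E)² / E
  purple smooth: (429 − 376.875)² / 376.875 = 7.2093
  purple shrunken: (80 − 125.625)² / 125.625 = 16.5703
  yellow smooth: (118 − 125.625)² / 125.625 = 0.4628
  yellow shrunken: (43 − 41.875)² / 41.875 = 0.0302
χ² = 7.2093 + 16.5703 + 0.4628 + 0.0302 = 24.2726 ≈ 24.273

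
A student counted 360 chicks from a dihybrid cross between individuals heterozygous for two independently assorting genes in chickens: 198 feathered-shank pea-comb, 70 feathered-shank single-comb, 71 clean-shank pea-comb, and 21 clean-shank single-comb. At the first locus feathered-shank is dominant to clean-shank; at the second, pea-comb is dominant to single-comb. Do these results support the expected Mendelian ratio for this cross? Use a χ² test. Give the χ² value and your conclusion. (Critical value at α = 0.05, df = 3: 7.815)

0.474; consistent

A dihybrid F₂ with independent assortment and complete dominance at both loci gives a 9:3:3:1 phenotypic ratio.
The 9:3:3:1 ratio has 16 parts, so with N = 360 the expected counts are:
  feathered-shank pea-comb: 360 × 9/16 = 202.5
  feathered-shank single-comb: 360 × 3/16 = 67.5
  clean-shank pea-comb: 360 × 3/16 = 67.5
  clean-shank single-comb: 360 × 1/16 = 22.5
χ² = Σ (O − E)² / E
  feathered-shank pea-comb: (198 − 202.5)² / 202.5 = 0.1000
  feathered-shank single-comb: (70 − 67.5)² / 67.5 = 0.0926
  clean-shank pea-comb: (71 − 67.5)² / 67.5 = 0.1815
  clean-shank single-comb: (21 − 22.5)² / 22.5 = 0.1000
χ² = 0.1000 + 0.0926 + 0.1815 + 0.1000 = 0.4741 ≈ 0.474
Degrees of freedom = 4 − 1 = 3; critical value at α = 0.05 is 7.815.
Since 0.474 < 7.815, we fail to reject the null hypothesis — the data are consistent with the 9:3:3:1 ratio.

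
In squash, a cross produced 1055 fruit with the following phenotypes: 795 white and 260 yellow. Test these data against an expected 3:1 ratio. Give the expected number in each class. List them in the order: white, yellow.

Expected counts for N = 1055 under a 3:1 ratio (total parts = 4):
  white: 1055 × 3/4 = 791.25
  yellow: 1055 × 1/4 = 263.75

791.25, 263.75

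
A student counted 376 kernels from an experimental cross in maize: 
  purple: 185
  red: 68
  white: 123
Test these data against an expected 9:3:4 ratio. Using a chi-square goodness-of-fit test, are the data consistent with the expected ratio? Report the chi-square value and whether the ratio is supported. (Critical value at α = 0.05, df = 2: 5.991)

The 9:3:4 ratio has 16 parts, so with N = 376 the expected counts are:
  purple: 376 × 9/16 = 211.5
  red: 376 × 3/16 = 70.5
  white: 376 × 4/16 = 94
χ² = Σ (O − E)² / E
  purple: (185 − 211.5)² / 211.5 = 3.3203
  red: (68 − 70.5)² / 70.5 = 0.0887
  white: (123 − 94)² / 94 = 8.9468
χ² = 3.3203 + 0.0887 + 8.9468 = 12.3558 ≈ 12.356
Degrees of freedom = 3 − 1 = 2; critical value at α = 0.05 is 5.991.
Since 12.356 > 5.991, we reject the null hypothesis — the data do not fit the 9:3:4 ratio.

12.356; not consistent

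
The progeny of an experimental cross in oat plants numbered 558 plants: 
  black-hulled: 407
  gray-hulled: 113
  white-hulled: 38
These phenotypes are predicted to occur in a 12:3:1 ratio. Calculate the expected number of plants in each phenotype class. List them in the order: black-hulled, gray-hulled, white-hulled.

Total ratio parts = 16. Expected numbers out of 558:
  black-hulled: 558 × 12/16 = 418.5
  gray-hulled: 558 × 3/16 = 104.625
  white-hulled: 558 × 1/16 = 34.875

418.5, 104.625, 34.875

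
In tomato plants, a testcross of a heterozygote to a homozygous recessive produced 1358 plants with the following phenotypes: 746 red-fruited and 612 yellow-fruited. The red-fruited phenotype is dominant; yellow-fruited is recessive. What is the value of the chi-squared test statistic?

13.222

A testcross of a heterozygote (Aa × aa) gives a 1:1 phenotypic ratio.
Expected counts for N = 1358 under a 1:1 ratio (total parts = 2):
  red-fruited: 1358 × 1/2 = 679
  yellow-fruited: 1358 × 1/2 = 679
χ² = Σ (O − E)² / E
  red-fruited: (746 − 679)² / 679 = 6.6112
  yellow-fruited: (612 − 679)² / 679 = 6.6112
χ² = 6.6112 + 6.6112 = 13.2224 ≈ 13.222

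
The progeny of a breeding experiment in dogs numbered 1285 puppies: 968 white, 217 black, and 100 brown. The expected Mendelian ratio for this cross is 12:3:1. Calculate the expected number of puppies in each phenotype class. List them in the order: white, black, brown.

The 12:3:1 ratio has 16 parts, so with N = 1285 the expected counts are:
  white: 1285 × 12/16 = 963.75
  black: 1285 × 3/16 = 240.9375
  brown: 1285 × 1/16 = 80.3125

963.75, 240.9375, 80.3125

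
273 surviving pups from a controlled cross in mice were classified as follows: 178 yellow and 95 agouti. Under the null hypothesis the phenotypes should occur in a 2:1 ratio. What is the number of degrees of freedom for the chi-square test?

1

A goodness-of-fit test with 2 phenotype classes has df = 2 − 1 = 1.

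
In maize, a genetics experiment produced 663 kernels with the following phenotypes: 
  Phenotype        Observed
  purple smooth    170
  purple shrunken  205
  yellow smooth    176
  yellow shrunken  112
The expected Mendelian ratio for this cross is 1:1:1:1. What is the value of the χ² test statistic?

27.468

Total ratio parts = 4. Expected numbers out of 663:
  purple smooth: 663 × 1/4 = 165.75
  purple shrunken: 663 × 1/4 = 165.75
  yellow smooth: 663 × 1/4 = 165.75
  yellow shrunken: 663 × 1/4 = 165.75
χ² = Σ (O − E)² / E
  purple smooth: (170 − 165.75)² / 165.75 = 0.1090
  purple shrunken: (205 − 165.75)² / 165.75 = 9.2945
  yellow smooth: (176 − 165.75)² / 165.75 = 0.6339
  yellow shrunken: (112 − 165.75)² / 165.75 = 17.4302
χ² = 0.1090 + 9.2945 + 0.6339 + 17.4302 = 27.4676 ≈ 27.468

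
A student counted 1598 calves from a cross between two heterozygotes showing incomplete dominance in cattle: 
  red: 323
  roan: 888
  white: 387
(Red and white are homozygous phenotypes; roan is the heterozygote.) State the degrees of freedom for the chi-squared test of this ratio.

With incomplete dominance, a heterozygote × heterozygote cross gives a 1:2:1 phenotypic ratio.
A goodness-of-fit test with 3 phenotype classes has df = 3 − 1 = 2.

2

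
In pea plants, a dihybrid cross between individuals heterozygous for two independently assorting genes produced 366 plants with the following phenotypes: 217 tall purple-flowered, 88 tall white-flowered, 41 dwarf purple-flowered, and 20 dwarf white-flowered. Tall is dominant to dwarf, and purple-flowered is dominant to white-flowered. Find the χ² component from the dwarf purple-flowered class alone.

A dihybrid F₂ with independent assortment and complete dominance at both loci gives a 9:3:3:1 phenotypic ratio.
Expected counts for N = 366 under a 9:3:3:1 ratio (total parts = 16):
  tall purple-flowered: 366 × 9/16 = 205.875
  tall white-flowered: 366 × 3/16 = 68.625
  dwarf purple-flowered: 366 × 3/16 = 68.625
  dwarf white-flowered: 366 × 1/16 = 22.875
Contribution of dwarf purple-flowered: (41 − 68.625)² / 68.625 = 11.1204

11.120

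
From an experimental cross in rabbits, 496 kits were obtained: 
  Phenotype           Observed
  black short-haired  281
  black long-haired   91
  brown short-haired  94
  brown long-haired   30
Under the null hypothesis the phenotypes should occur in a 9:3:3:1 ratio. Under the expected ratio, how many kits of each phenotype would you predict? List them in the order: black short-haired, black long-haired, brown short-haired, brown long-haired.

279, 93, 93, 31

The 9:3:3:1 ratio has 16 parts, so with N = 496 the expected counts are:
  black short-haired: 496 × 9/16 = 279
  black long-haired: 496 × 3/16 = 93
  brown short-haired: 496 × 3/16 = 93
  brown long-haired: 496 × 1/16 = 31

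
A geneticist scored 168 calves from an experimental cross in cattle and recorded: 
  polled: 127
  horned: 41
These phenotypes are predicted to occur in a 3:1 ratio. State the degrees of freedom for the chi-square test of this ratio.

1

A goodness-of-fit test with 2 phenotype classes has df = 2 − 1 = 1.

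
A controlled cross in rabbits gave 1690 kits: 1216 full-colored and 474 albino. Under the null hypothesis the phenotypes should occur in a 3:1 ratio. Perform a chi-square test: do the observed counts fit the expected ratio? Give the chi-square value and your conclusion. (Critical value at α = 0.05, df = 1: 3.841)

The 3:1 ratio has 4 parts, so with N = 1690 the expected counts are:
  full-colored: 1690 × 3/4 = 1267.5
  albino: 1690 × 1/4 = 422.5
χ² = Σ (O − E)² / E
  full-colored: (1216 − 1267.5)² / 1267.5 = 2.0925
  albino: (474 − 422.5)² / 422.5 = 6.2775
χ² = 2.0925 + 6.2775 = 8.370
Degrees of freedom = 2 − 1 = 1; critical value at α = 0.05 is 3.841.
Since 8.370 > 3.841, we reject the null hypothesis — the data do not fit the 3:1 ratio.

8.370; not consistent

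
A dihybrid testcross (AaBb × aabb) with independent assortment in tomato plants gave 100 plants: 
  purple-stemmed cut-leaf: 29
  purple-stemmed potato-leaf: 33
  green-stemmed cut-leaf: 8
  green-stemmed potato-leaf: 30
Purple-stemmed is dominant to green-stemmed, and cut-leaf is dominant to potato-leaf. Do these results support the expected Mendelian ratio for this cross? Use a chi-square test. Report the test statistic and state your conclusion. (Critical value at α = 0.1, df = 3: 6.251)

A dihybrid testcross with independent assortment gives a 1:1:1:1 ratio.
Under the 1:1:1:1 hypothesis (Σ ratio = 4, N = 100):
  purple-stemmed cut-leaf: 100 × 1/4 = 25
  purple-stemmed potato-leaf: 100 × 1/4 = 25
  green-stemmed cut-leaf: 100 × 1/4 = 25
  green-stemmed potato-leaf: 100 × 1/4 = 25
χ² = Σ (O − E)² / E
  purple-stemmed cut-leaf: (29 − 25)² / 25 = 0.6400
  purple-stemmed potato-leaf: (33 − 25)² / 25 = 2.5600
  green-stemmed cut-leaf: (8 − 25)² / 25 = 11.5600
  green-stemmed potato-leaf: (30 − 25)² / 25 = 1.0000
χ² = 0.6400 + 2.5600 + 11.5600 + 1.0000 = 15.760
Degrees of freedom = 4 − 1 = 3; critical value at α = 0.1 is 6.251.
Since 15.760 > 6.251, we reject the null hypothesis — the data do not fit the 1:1:1:1 ratio.

15.760; not consistent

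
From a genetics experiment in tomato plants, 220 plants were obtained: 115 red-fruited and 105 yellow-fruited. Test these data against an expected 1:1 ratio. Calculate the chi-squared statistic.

Under the 1:1 hypothesis (Σ ratio = 2, N = 220):
  red-fruited: 220 × 1/2 = 110
  yellow-fruited: 220 × 1/2 = 110
χ² = Σ (O − E)² / E
  red-fruited: (115 − 110)² / 110 = 0.2273
  yellow-fruited: (105 − 110)² / 110 = 0.2273
χ² = 0.2273 + 0.2273 = 0.4546 ≈ 0.455

0.455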